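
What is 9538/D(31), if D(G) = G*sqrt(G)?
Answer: 9538*sqrt(31)/961 ≈ 55.260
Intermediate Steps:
D(G) = G**(3/2)
9538/D(31) = 9538/(31**(3/2)) = 9538/((31*sqrt(31))) = 9538*(sqrt(31)/961) = 9538*sqrt(31)/961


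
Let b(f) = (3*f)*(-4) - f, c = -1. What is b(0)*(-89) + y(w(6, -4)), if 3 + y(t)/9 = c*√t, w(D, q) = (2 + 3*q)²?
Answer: -117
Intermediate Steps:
y(t) = -27 - 9*√t (y(t) = -27 + 9*(-√t) = -27 - 9*√t)
b(f) = -13*f (b(f) = -12*f - f = -13*f)
b(0)*(-89) + y(w(6, -4)) = -13*0*(-89) + (-27 - 9*√((2 + 3*(-4))²)) = 0*(-89) + (-27 - 9*√((2 - 12)²)) = 0 + (-27 - 9*√((-10)²)) = 0 + (-27 - 9*√100) = 0 + (-27 - 9*10) = 0 + (-27 - 90) = 0 - 117 = -117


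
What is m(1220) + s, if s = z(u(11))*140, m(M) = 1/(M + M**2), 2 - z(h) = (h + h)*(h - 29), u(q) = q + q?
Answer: 64649508001/1489620 ≈ 43400.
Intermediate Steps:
u(q) = 2*q
z(h) = 2 - 2*h*(-29 + h) (z(h) = 2 - (h + h)*(h - 29) = 2 - 2*h*(-29 + h))
s = 43400 (s = (2 - 2*(2*11)**2 + 58*(2*11))*140 = (2 - 2*22**2 + 58*22)*140 = (2 - 2*484 + 1276)*140 = (2 - 968 + 1276)*140 = 310*140 = 43400)
m(1220) + s = 1/(1220*(1 + 1220)) + 43400 = (1/1220)/1221 + 43400 = (1/1220)*(1/1221) + 43400 = 1/1489620 + 43400 = 64649508001/1489620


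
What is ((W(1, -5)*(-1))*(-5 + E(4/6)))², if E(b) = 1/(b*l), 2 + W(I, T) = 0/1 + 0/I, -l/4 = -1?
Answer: 1369/16 ≈ 85.563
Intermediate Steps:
l = 4 (l = -4*(-1) = 4)
W(I, T) = -2 (W(I, T) = -2 + (0/1 + 0/I) = -2 + (0*1 + 0) = -2 + (0 + 0) = -2 + 0 = -2)
E(b) = 1/(4*b) (E(b) = 1/(b*4) = 1/(4*b))
((W(1, -5)*(-1))*(-5 + E(4/6)))² = ((-2*(-1))*(-5 + 1/(4*((4/6)))))² = (2*(-5 + 1/(4*((4*(⅙))))))² = (2*(-5 + 1/(4*(⅔))))² = (2*(-5 + (¼)*(3/2)))² = (2*(-5 + 3/8))² = (2*(-37/8))² = (-37/4)² = 1369/16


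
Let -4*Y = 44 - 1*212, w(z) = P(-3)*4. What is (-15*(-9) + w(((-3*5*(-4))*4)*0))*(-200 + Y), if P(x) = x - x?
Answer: -21330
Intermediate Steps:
P(x) = 0
w(z) = 0 (w(z) = 0*4 = 0)
Y = 42 (Y = -(44 - 1*212)/4 = -(44 - 212)/4 = -1/4*(-168) = 42)
(-15*(-9) + w(((-3*5*(-4))*4)*0))*(-200 + Y) = (-15*(-9) + 0)*(-200 + 42) = (135 + 0)*(-158) = 135*(-158) = -21330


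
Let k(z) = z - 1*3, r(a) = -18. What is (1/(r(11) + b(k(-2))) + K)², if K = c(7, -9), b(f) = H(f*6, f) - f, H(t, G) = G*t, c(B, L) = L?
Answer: 1517824/18769 ≈ 80.869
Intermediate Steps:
k(z) = -3 + z (k(z) = z - 3 = -3 + z)
b(f) = -f + 6*f² (b(f) = f*(f*6) - f = f*(6*f) - f = 6*f² - f = -f + 6*f²)
K = -9
(1/(r(11) + b(k(-2))) + K)² = (1/(-18 + (-3 - 2)*(-1 + 6*(-3 - 2))) - 9)² = (1/(-18 - 5*(-1 + 6*(-5))) - 9)² = (1/(-18 - 5*(-1 - 30)) - 9)² = (1/(-18 - 5*(-31)) - 9)² = (1/(-18 + 155) - 9)² = (1/137 - 9)² = (-1232/137)² = 1517824/18769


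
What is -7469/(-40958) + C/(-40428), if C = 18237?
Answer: -74165719/275975004 ≈ -0.26874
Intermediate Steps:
-7469/(-40958) + C/(-40428) = -7469/(-40958) + 18237/(-40428) = -7469*(-1/40958) + 18237*(-1/40428) = 7469/40958 - 6079/13476 = -74165719/275975004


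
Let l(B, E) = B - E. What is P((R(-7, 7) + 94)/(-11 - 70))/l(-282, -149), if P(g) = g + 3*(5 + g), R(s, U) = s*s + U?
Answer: -205/3591 ≈ -0.057087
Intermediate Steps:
R(s, U) = U + s² (R(s, U) = s² + U = U + s²)
P(g) = 15 + 4*g (P(g) = g + (15 + 3*g) = 15 + 4*g)
P((R(-7, 7) + 94)/(-11 - 70))/l(-282, -149) = (15 + 4*(((7 + (-7)²) + 94)/(-11 - 70)))/(-282 - 1*(-149)) = (15 + 4*(((7 + 49) + 94)/(-81)))/(-282 + 149) = (15 + 4*((56 + 94)*(-1/81)))/(-133) = (15 + 4*(150*(-1/81)))*(-1/133) = (15 + 4*(-50/27))*(-1/133) = (15 - 200/27)*(-1/133) = (205/27)*(-1/133) = -205/3591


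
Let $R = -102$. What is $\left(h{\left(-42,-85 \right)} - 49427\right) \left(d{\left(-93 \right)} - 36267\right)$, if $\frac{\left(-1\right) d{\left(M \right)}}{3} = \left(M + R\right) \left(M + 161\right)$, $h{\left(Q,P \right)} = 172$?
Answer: $-173032815$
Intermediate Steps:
$d{\left(M \right)} = - 3 \left(-102 + M\right) \left(161 + M\right)$ ($d{\left(M \right)} = - 3 \left(M - 102\right) \left(M + 161\right) = - 3 \left(-102 + M\right) \left(161 + M\right)$)
$\left(h{\left(-42,-85 \right)} - 49427\right) \left(d{\left(-93 \right)} - 36267\right) = \left(172 - 49427\right) \left(\left(49266 - -16461 - 3 \left(-93\right)^{2}\right) - 36267\right) = - 49255 \left(\left(49266 + 16461 - 25947\right) - 36267\right) = - 49255 \left(39780 - 36267\right) = \left(-49255\right) 3513 = -173032815$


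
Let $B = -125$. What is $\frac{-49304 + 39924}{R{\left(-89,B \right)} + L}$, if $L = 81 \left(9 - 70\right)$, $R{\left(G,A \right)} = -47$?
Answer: $\frac{2345}{1247} \approx 1.8805$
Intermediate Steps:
$L = -4941$ ($L = 81 \left(-61\right) = -4941$)
$\frac{-49304 + 39924}{R{\left(-89,B \right)} + L} = \frac{-49304 + 39924}{-47 - 4941} = - \frac{9380}{-4988} = \left(-9380\right) \left(- \frac{1}{4988}\right) = \frac{2345}{1247}$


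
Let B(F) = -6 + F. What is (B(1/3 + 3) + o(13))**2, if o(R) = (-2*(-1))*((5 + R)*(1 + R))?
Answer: 2262016/9 ≈ 2.5134e+5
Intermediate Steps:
o(R) = 2*(1 + R)*(5 + R) (o(R) = 2*((1 + R)*(5 + R)) = 2*(1 + R)*(5 + R))
(B(1/3 + 3) + o(13))**2 = ((-6 + (1/3 + 3)) + (10 + 2*13**2 + 12*13))**2 = ((-6 + (1/3 + 3)) + (10 + 2*169 + 156))**2 = ((-6 + 10/3) + (10 + 338 + 156))**2 = (-8/3 + 504)**2 = (1504/3)**2 = 2262016/9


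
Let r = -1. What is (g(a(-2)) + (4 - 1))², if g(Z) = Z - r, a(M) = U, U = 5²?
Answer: 841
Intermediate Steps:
U = 25
a(M) = 25
g(Z) = 1 + Z (g(Z) = Z - 1*(-1) = Z + 1 = 1 + Z)
(g(a(-2)) + (4 - 1))² = ((1 + 25) + (4 - 1))² = (26 + 3)² = 29² = 841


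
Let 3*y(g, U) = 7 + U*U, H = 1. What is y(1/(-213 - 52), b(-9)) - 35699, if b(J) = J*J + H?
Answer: -100366/3 ≈ -33455.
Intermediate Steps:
b(J) = 1 + J**2 (b(J) = J*J + 1 = J**2 + 1 = 1 + J**2)
y(g, U) = 7/3 + U**2/3 (y(g, U) = (7 + U*U)/3 = (7 + U**2)/3 = 7/3 + U**2/3)
y(1/(-213 - 52), b(-9)) - 35699 = (7/3 + (1 + (-9)**2)**2/3) - 35699 = (7/3 + (1 + 81)**2/3) - 35699 = (7/3 + (1/3)*82**2) - 35699 = (7/3 + (1/3)*6724) - 35699 = (7/3 + 6724/3) - 35699 = 6731/3 - 35699 = -100366/3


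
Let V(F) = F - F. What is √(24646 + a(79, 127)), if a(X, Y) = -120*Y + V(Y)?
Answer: √9406 ≈ 96.984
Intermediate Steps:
V(F) = 0
a(X, Y) = -120*Y (a(X, Y) = -120*Y + 0 = -120*Y)
√(24646 + a(79, 127)) = √(24646 - 120*127) = √(24646 - 15240) = √9406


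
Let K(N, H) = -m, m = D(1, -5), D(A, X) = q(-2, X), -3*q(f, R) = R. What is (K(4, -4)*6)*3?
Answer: -30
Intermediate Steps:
q(f, R) = -R/3
D(A, X) = -X/3
m = 5/3 (m = -1/3*(-5) = 5/3 ≈ 1.6667)
K(N, H) = -5/3 (K(N, H) = -1*5/3 = -5/3)
(K(4, -4)*6)*3 = -5/3*6*3 = -10*3 = -30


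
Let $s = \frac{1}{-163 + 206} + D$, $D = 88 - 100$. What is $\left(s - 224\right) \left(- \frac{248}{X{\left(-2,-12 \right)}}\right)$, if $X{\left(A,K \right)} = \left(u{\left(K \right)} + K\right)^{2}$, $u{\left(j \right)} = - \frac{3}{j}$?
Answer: $\frac{40263296}{94987} \approx 423.88$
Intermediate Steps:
$D = -12$ ($D = 88 - 100 = -12$)
$s = - \frac{515}{43}$ ($s = \frac{1}{-163 + 206} - 12 = \frac{1}{43} - 12 = - \frac{515}{43} \approx -11.977$)
$X{\left(A,K \right)} = \left(K - \frac{3}{K}\right)^{2}$ ($X{\left(A,K \right)} = \left(- \frac{3}{K} + K\right)^{2} = \left(K - \frac{3}{K}\right)^{2}$)
$\left(s - 224\right) \left(- \frac{248}{X{\left(-2,-12 \right)}}\right) = \left(- \frac{515}{43} - 224\right) \left(- \frac{248}{\frac{1}{144} \left(-3 + \left(-12\right)^{2}\right)^{2}}\right) = - \frac{10147 \left(- \frac{248}{\frac{1}{144} \left(-3 + 144\right)^{2}}\right)}{43} = - \frac{10147 \left(- \frac{248}{\frac{1}{144} \cdot 141^{2}}\right)}{43} = - \frac{10147 \left(- \frac{248}{\frac{1}{144} \cdot 19881}\right)}{43} = - \frac{10147 \left(- \frac{248}{\frac{2209}{16}}\right)}{43} = - \frac{10147 \left(\left(-248\right) \frac{16}{2209}\right)}{43} = \left(- \frac{10147}{43}\right) \left(- \frac{3968}{2209}\right) = \frac{40263296}{94987}$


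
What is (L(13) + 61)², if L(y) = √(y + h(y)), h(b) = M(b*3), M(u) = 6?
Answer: (61 + √19)² ≈ 4271.8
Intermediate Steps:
h(b) = 6
L(y) = √(6 + y) (L(y) = √(y + 6) = √(6 + y))
(L(13) + 61)² = (√(6 + 13) + 61)² = (√19 + 61)² = (61 + √19)²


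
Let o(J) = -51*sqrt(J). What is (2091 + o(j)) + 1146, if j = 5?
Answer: 3237 - 51*sqrt(5) ≈ 3123.0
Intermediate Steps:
(2091 + o(j)) + 1146 = (2091 - 51*sqrt(5)) + 1146 = 3237 - 51*sqrt(5)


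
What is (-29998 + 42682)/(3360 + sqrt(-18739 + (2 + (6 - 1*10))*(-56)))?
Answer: 2029440/538487 - 604*I*sqrt(18627)/538487 ≈ 3.7688 - 0.15309*I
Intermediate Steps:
(-29998 + 42682)/(3360 + sqrt(-18739 + (2 + (6 - 1*10))*(-56))) = 12684/(3360 + sqrt(-18739 + (2 + (6 - 10))*(-56))) = 12684/(3360 + sqrt(-18739 + (2 - 4)*(-56))) = 12684/(3360 + sqrt(-18739 - 2*(-56))) = 12684/(3360 + sqrt(-18739 + 112)) = 12684/(3360 + sqrt(-18627)) = 12684/(3360 + I*sqrt(18627))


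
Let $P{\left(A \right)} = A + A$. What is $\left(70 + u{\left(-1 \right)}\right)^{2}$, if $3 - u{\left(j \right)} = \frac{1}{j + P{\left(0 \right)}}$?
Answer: $5476$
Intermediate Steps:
$P{\left(A \right)} = 2 A$
$u{\left(j \right)} = 3 - \frac{1}{j}$ ($u{\left(j \right)} = 3 - \frac{1}{j + 2 \cdot 0} = 3 - \frac{1}{j + 0} = 3 - \frac{1}{j}$)
$\left(70 + u{\left(-1 \right)}\right)^{2} = \left(70 + \left(3 - \frac{1}{-1}\right)\right)^{2} = \left(70 + \left(3 - -1\right)\right)^{2} = \left(70 + \left(3 + 1\right)\right)^{2} = \left(70 + 4\right)^{2} = 74^{2} = 5476$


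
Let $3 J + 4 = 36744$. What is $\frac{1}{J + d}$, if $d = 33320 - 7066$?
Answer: $\frac{3}{115502} \approx 2.5974 \cdot 10^{-5}$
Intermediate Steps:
$J = \frac{36740}{3}$ ($J = - \frac{4}{3} + \frac{1}{3} \cdot 36744 = - \frac{4}{3} + 12248 = \frac{36740}{3} \approx 12247.0$)
$d = 26254$ ($d = 33320 - 7066 = 26254$)
$\frac{1}{J + d} = \frac{1}{\frac{36740}{3} + 26254} = \frac{1}{\frac{115502}{3}} = \frac{3}{115502}$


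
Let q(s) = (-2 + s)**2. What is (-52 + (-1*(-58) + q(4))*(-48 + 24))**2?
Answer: 2371600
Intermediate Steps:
(-52 + (-1*(-58) + q(4))*(-48 + 24))**2 = (-52 + (-1*(-58) + (-2 + 4)**2)*(-48 + 24))**2 = (-52 + (58 + 2**2)*(-24))**2 = (-52 + (58 + 4)*(-24))**2 = (-52 + 62*(-24))**2 = (-52 - 1488)**2 = (-1540)**2 = 2371600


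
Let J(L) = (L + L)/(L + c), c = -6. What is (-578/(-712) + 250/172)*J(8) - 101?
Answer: -317173/3827 ≈ -82.878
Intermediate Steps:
J(L) = 2*L/(-6 + L) (J(L) = (L + L)/(L - 6) = (2*L)/(-6 + L) = 2*L/(-6 + L))
(-578/(-712) + 250/172)*J(8) - 101 = (-578/(-712) + 250/172)*(2*8/(-6 + 8)) - 101 = (-578*(-1/712) + 250*(1/172))*(2*8/2) - 101 = (289/356 + 125/86)*(2*8*(½)) - 101 = (34677/15308)*8 - 101 = 69354/3827 - 101 = -317173/3827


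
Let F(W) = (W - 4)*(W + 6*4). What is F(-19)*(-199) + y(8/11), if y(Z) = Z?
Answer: 251743/11 ≈ 22886.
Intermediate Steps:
F(W) = (-4 + W)*(24 + W) (F(W) = (-4 + W)*(W + 24) = (-4 + W)*(24 + W))
F(-19)*(-199) + y(8/11) = (-96 + (-19)**2 + 20*(-19))*(-199) + 8/11 = (-96 + 361 - 380)*(-199) + 8*(1/11) = -115*(-199) + 8/11 = 22885 + 8/11 = 251743/11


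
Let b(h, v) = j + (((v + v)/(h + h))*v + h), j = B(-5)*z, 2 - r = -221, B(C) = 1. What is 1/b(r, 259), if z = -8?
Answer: 223/115026 ≈ 0.0019387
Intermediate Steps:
r = 223 (r = 2 - 1*(-221) = 2 + 221 = 223)
j = -8 (j = 1*(-8) = -8)
b(h, v) = -8 + h + v²/h (b(h, v) = -8 + (((v + v)/(h + h))*v + h) = -8 + (((2*v)/((2*h)))*v + h) = -8 + (((2*v)*(1/(2*h)))*v + h) = -8 + ((v/h)*v + h) = -8 + (v²/h + h) = -8 + (h + v²/h) = -8 + h + v²/h)
1/b(r, 259) = 1/(-8 + 223 + 259²/223) = 1/(-8 + 223 + (1/223)*67081) = 1/(-8 + 223 + 67081/223) = 1/(115026/223) = 223/115026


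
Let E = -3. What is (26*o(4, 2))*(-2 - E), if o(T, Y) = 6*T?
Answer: 624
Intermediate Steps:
(26*o(4, 2))*(-2 - E) = (26*(6*4))*(-2 - 1*(-3)) = (26*24)*(-2 + 3) = 624*1 = 624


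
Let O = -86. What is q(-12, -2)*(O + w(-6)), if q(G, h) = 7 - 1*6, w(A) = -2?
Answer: -88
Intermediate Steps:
q(G, h) = 1 (q(G, h) = 7 - 6 = 1)
q(-12, -2)*(O + w(-6)) = 1*(-86 - 2) = 1*(-88) = -88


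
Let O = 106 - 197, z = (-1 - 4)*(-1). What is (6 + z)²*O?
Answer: -11011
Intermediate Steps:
z = 5 (z = -5*(-1) = 5)
O = -91
(6 + z)²*O = (6 + 5)²*(-91) = 11²*(-91) = 121*(-91) = -11011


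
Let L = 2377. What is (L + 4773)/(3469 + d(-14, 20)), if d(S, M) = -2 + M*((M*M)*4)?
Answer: 7150/35467 ≈ 0.20160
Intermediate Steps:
d(S, M) = -2 + 4*M³ (d(S, M) = -2 + M*(M²*4) = -2 + M*(4*M²) = -2 + 4*M³)
(L + 4773)/(3469 + d(-14, 20)) = (2377 + 4773)/(3469 + (-2 + 4*20³)) = 7150/(3469 + (-2 + 4*8000)) = 7150/(3469 + (-2 + 32000)) = 7150/(3469 + 31998) = 7150/35467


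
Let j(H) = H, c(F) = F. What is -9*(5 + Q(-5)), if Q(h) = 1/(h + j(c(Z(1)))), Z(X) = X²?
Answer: -171/4 ≈ -42.750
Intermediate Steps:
Q(h) = 1/(1 + h) (Q(h) = 1/(h + 1²) = 1/(h + 1) = 1/(1 + h))
-9*(5 + Q(-5)) = -9*(5 + 1/(1 - 5)) = -9*(5 + 1/(-4)) = -9*(5 - ¼) = -9*19/4 = -171/4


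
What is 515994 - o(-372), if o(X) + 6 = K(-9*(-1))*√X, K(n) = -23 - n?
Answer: 516000 + 64*I*√93 ≈ 5.16e+5 + 617.19*I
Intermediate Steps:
o(X) = -6 - 32*√X (o(X) = -6 + (-23 - (-9)*(-1))*√X = -6 + (-23 - 1*9)*√X = -6 + (-23 - 9)*√X = -6 - 32*√X)
515994 - o(-372) = 515994 - (-6 - 64*I*√93) = 515994 + (6 + 64*I*√93) = 516000 + 64*I*√93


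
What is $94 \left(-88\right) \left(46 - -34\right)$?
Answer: $-661760$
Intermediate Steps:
$94 \left(-88\right) \left(46 - -34\right) = - 8272 \left(46 + 34\right) = \left(-8272\right) 80 = -661760$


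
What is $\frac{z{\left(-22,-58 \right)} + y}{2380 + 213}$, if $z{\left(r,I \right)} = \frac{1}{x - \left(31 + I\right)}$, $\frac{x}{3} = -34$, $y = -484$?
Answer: $- \frac{36301}{194475} \approx -0.18666$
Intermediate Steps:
$x = -102$ ($x = 3 \left(-34\right) = -102$)
$z{\left(r,I \right)} = \frac{1}{-133 - I}$ ($z{\left(r,I \right)} = \frac{1}{-102 - \left(31 + I\right)} = \frac{1}{-133 - I}$)
$\frac{z{\left(-22,-58 \right)} + y}{2380 + 213} = \frac{- \frac{1}{133 - 58} - 484}{2380 + 213} = \frac{- \frac{1}{75} - 484}{2593} = \left(\left(-1\right) \frac{1}{75} - 484\right) \frac{1}{2593} = \left(- \frac{1}{75} - 484\right) \frac{1}{2593} = \left(- \frac{36301}{75}\right) \frac{1}{2593} = - \frac{36301}{194475}$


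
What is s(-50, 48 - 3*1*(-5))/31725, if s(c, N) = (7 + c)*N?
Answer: -301/3525 ≈ -0.085390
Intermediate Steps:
s(c, N) = N*(7 + c)
s(-50, 48 - 3*1*(-5))/31725 = ((48 - 3*1*(-5))*(7 - 50))/31725 = ((48 - 3*(-5))*(-43))*(1/31725) = ((48 - 1*(-15))*(-43))*(1/31725) = ((48 + 15)*(-43))*(1/31725) = (63*(-43))*(1/31725) = -2709*1/31725 = -301/3525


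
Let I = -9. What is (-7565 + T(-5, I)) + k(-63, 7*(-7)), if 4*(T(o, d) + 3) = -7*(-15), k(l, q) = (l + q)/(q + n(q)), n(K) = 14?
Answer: -150771/20 ≈ -7538.5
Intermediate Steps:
k(l, q) = (l + q)/(14 + q) (k(l, q) = (l + q)/(q + 14) = (l + q)/(14 + q))
T(o, d) = 93/4 (T(o, d) = -3 + (-7*(-15))/4 = -3 + (¼)*105 = -3 + 105/4 = 93/4)
(-7565 + T(-5, I)) + k(-63, 7*(-7)) = (-7565 + 93/4) + (-63 + 7*(-7))/(14 + 7*(-7)) = -30167/4 + (-63 - 49)/(14 - 49) = -30167/4 - 112/(-35) = -30167/4 - 1/35*(-112) = -30167/4 + 16/5 = -150771/20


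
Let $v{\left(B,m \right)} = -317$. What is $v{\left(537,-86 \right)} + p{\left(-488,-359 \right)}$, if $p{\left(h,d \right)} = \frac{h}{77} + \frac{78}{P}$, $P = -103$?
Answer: $- \frac{2570397}{7931} \approx -324.09$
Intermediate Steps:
$p{\left(h,d \right)} = - \frac{78}{103} + \frac{h}{77}$ ($p{\left(h,d \right)} = \frac{h}{77} + \frac{78}{-103} = h \frac{1}{77} + 78 \left(- \frac{1}{103}\right) = \frac{h}{77} - \frac{78}{103} = - \frac{78}{103} + \frac{h}{77}$)
$v{\left(537,-86 \right)} + p{\left(-488,-359 \right)} = -317 + \left(- \frac{78}{103} + \frac{1}{77} \left(-488\right)\right) = -317 - \frac{56270}{7931} = - \frac{2570397}{7931}$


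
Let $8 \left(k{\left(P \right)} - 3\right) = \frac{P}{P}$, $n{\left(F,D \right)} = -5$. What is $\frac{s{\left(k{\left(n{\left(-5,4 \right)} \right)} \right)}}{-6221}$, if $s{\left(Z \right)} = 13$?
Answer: $- \frac{13}{6221} \approx -0.0020897$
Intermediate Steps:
$k{\left(P \right)} = \frac{25}{8}$ ($k{\left(P \right)} = 3 + \frac{P \frac{1}{P}}{8} = 3 + \frac{1}{8} \cdot 1 = 3 + \frac{1}{8} = \frac{25}{8}$)
$\frac{s{\left(k{\left(n{\left(-5,4 \right)} \right)} \right)}}{-6221} = \frac{13}{-6221} = 13 \left(- \frac{1}{6221}\right) = - \frac{13}{6221}$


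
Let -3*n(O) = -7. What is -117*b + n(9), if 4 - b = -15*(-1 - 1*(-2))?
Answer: -6662/3 ≈ -2220.7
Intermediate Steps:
n(O) = 7/3 (n(O) = -⅓*(-7) = 7/3)
b = 19 (b = 4 - (-15)*(-1 - 1*(-2)) = 4 - (-15)*(-1 + 2) = 4 - (-15) = 4 - 1*(-15) = 4 + 15 = 19)
-117*b + n(9) = -117*19 + 7/3 = -2223 + 7/3 = -6662/3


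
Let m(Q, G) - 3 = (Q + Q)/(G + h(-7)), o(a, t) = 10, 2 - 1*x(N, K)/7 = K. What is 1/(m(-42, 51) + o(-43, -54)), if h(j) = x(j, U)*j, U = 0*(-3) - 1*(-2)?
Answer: 17/193 ≈ 0.088083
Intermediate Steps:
U = 2 (U = 0 + 2 = 2)
x(N, K) = 14 - 7*K
h(j) = 0 (h(j) = (14 - 7*2)*j = (14 - 14)*j = 0*j = 0)
m(Q, G) = 3 + 2*Q/G (m(Q, G) = 3 + (Q + Q)/(G + 0) = 3 + (2*Q)/G = 3 + 2*Q/G)
1/(m(-42, 51) + o(-43, -54)) = 1/((3 + 2*(-42)/51) + 10) = 1/((3 + 2*(-42)*(1/51)) + 10) = 1/((3 - 28/17) + 10) = 1/(23/17 + 10) = 1/(193/17) = 17/193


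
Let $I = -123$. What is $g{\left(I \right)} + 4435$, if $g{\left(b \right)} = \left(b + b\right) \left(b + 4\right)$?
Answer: $33709$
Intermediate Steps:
$g{\left(b \right)} = 2 b \left(4 + b\right)$
$g{\left(I \right)} + 4435 = 2 \left(-123\right) \left(4 - 123\right) + 4435 = 2 \left(-123\right) \left(-119\right) + 4435 = 29274 + 4435 = 33709$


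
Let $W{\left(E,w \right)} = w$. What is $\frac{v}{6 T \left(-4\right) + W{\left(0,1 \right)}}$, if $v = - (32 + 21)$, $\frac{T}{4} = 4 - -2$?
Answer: $\frac{53}{575} \approx 0.092174$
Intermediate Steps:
$T = 24$ ($T = 4 \left(4 - -2\right) = 4 \left(4 + 2\right) = 4 \cdot 6 = 24$)
$v = -53$ ($v = \left(-1\right) 53 = -53$)
$\frac{v}{6 T \left(-4\right) + W{\left(0,1 \right)}} = - \frac{53}{6 \cdot 24 \left(-4\right) + 1} = - \frac{53}{144 \left(-4\right) + 1} = - \frac{53}{-576 + 1} = - \frac{53}{-575} = \left(-53\right) \left(- \frac{1}{575}\right) = \frac{53}{575}$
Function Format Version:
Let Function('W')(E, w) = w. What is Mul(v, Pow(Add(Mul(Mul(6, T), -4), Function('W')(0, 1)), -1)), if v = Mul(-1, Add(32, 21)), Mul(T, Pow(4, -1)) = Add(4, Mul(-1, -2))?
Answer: Rational(53, 575) ≈ 0.092174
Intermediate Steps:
T = 24 (T = Mul(4, Add(4, Mul(-1, -2))) = Mul(4, Add(4, 2)) = Mul(4, 6) = 24)
v = -53 (v = Mul(-1, 53) = -53)
Mul(v, Pow(Add(Mul(Mul(6, T), -4), Function('W')(0, 1)), -1)) = Mul(-53, Pow(Add(Mul(Mul(6, 24), -4), 1), -1)) = Mul(-53, Pow(Add(Mul(144, -4), 1), -1)) = Mul(-53, Pow(Add(-576, 1), -1)) = Mul(-53, Pow(-575, -1)) = Mul(-53, Rational(-1, 575)) = Rational(53, 575)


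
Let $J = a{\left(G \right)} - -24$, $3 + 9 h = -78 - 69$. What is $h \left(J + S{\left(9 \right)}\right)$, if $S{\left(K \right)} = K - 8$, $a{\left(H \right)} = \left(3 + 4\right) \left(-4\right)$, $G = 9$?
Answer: $50$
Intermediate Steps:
$a{\left(H \right)} = -28$ ($a{\left(H \right)} = 7 \left(-4\right) = -28$)
$S{\left(K \right)} = -8 + K$ ($S{\left(K \right)} = K - 8 = -8 + K$)
$h = - \frac{50}{3}$ ($h = - \frac{1}{3} + \frac{-78 - 69}{9} = - \frac{1}{3} + \frac{1}{9} \left(-147\right) = - \frac{1}{3} - \frac{49}{3} = - \frac{50}{3} \approx -16.667$)
$J = -4$ ($J = -28 - -24 = -28 + 24 = -4$)
$h \left(J + S{\left(9 \right)}\right) = - \frac{50 \left(-4 + \left(-8 + 9\right)\right)}{3} = - \frac{50 \left(-4 + 1\right)}{3} = \left(- \frac{50}{3}\right) \left(-3\right) = 50$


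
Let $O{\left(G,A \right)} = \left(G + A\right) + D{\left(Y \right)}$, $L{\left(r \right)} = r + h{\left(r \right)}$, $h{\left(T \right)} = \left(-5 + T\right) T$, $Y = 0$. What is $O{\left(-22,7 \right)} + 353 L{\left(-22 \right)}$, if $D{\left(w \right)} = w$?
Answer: $201901$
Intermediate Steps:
$h{\left(T \right)} = T \left(-5 + T\right)$
$L{\left(r \right)} = r + r \left(-5 + r\right)$
$O{\left(G,A \right)} = A + G$ ($O{\left(G,A \right)} = \left(G + A\right) + 0 = \left(A + G\right) + 0 = A + G$)
$O{\left(-22,7 \right)} + 353 L{\left(-22 \right)} = \left(7 - 22\right) + 353 \left(- 22 \left(-4 - 22\right)\right) = -15 + 353 \left(\left(-22\right) \left(-26\right)\right) = -15 + 353 \cdot 572 = -15 + 201916 = 201901$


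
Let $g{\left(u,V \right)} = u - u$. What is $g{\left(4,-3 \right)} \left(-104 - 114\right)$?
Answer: $0$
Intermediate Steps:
$g{\left(u,V \right)} = 0$
$g{\left(4,-3 \right)} \left(-104 - 114\right) = 0 \left(-104 - 114\right) = 0 \left(-218\right) = 0$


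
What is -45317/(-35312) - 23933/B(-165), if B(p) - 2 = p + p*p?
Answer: 27231897/68258096 ≈ 0.39895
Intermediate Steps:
B(p) = 2 + p + p**2 (B(p) = 2 + (p + p*p) = 2 + (p + p**2) = 2 + p + p**2)
-45317/(-35312) - 23933/B(-165) = -45317/(-35312) - 23933/(2 - 165 + (-165)**2) = -45317*(-1/35312) - 23933/(2 - 165 + 27225) = 45317/35312 - 23933/27062 = 45317/35312 - 23933*1/27062 = 45317/35312 - 3419/3866 = 27231897/68258096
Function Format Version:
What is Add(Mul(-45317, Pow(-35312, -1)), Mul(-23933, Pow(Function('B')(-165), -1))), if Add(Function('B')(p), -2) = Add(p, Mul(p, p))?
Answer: Rational(27231897, 68258096) ≈ 0.39895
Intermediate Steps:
Function('B')(p) = Add(2, p, Pow(p, 2)) (Function('B')(p) = Add(2, Add(p, Mul(p, p))) = Add(2, Add(p, Pow(p, 2))) = Add(2, p, Pow(p, 2)))
Add(Mul(-45317, Pow(-35312, -1)), Mul(-23933, Pow(Function('B')(-165), -1))) = Add(Mul(-45317, Pow(-35312, -1)), Mul(-23933, Pow(Add(2, -165, Pow(-165, 2)), -1))) = Add(Mul(-45317, Rational(-1, 35312)), Mul(-23933, Pow(Add(2, -165, 27225), -1))) = Add(Rational(45317, 35312), Mul(-23933, Pow(27062, -1))) = Add(Rational(45317, 35312), Mul(-23933, Rational(1, 27062))) = Add(Rational(45317, 35312), Rational(-3419, 3866)) = Rational(27231897, 68258096)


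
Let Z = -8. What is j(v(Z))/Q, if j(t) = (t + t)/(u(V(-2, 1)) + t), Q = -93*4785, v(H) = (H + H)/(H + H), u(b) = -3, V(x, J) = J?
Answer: 1/445005 ≈ 2.2472e-6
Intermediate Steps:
v(H) = 1 (v(H) = (2*H)/((2*H)) = (2*H)*(1/(2*H)) = 1)
Q = -445005
j(t) = 2*t/(-3 + t) (j(t) = (t + t)/(-3 + t) = (2*t)/(-3 + t) = 2*t/(-3 + t))
j(v(Z))/Q = (2*1/(-3 + 1))/(-445005) = (2*1/(-2))*(-1/445005) = (2*1*(-1/2))*(-1/445005) = -1*(-1/445005) = 1/445005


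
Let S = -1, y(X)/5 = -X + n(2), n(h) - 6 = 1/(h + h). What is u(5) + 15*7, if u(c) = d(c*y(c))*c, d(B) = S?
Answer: 100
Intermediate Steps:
n(h) = 6 + 1/(2*h) (n(h) = 6 + 1/(h + h) = 6 + 1/(2*h))
y(X) = 125/4 - 5*X (y(X) = 5*(-X + (6 + (1/2)/2)) = 5*(-X + (6 + (1/2)*(1/2))) = 5*(-X + (6 + 1/4)) = 5*(-X + 25/4) = 5*(25/4 - X) = 125/4 - 5*X)
d(B) = -1
u(c) = -c
u(5) + 15*7 = -1*5 + 15*7 = -5 + 105 = 100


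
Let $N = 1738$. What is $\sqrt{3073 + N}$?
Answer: $\sqrt{4811} \approx 69.361$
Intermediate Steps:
$\sqrt{3073 + N} = \sqrt{3073 + 1738} = \sqrt{4811}$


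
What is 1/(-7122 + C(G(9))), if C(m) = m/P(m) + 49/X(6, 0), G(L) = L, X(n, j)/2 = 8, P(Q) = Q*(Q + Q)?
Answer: -144/1025119 ≈ -0.00014047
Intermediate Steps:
P(Q) = 2*Q² (P(Q) = Q*(2*Q) = 2*Q²)
X(n, j) = 16 (X(n, j) = 2*8 = 16)
C(m) = 49/16 + 1/(2*m) (C(m) = m/((2*m²)) + 49/16 = m*(1/(2*m²)) + 49*(1/16) = 1/(2*m) + 49/16 = 49/16 + 1/(2*m))
1/(-7122 + C(G(9))) = 1/(-7122 + (1/16)*(8 + 49*9)/9) = 1/(-7122 + (1/16)*(⅑)*(8 + 441)) = 1/(-7122 + (1/16)*(⅑)*449) = 1/(-7122 + 449/144) = 1/(-1025119/144) = -144/1025119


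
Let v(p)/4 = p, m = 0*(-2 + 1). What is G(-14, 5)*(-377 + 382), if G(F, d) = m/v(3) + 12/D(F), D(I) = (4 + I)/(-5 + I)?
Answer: 114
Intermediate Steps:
m = 0 (m = 0*(-1) = 0)
v(p) = 4*p
D(I) = (4 + I)/(-5 + I)
G(F, d) = 12*(-5 + F)/(4 + F) (G(F, d) = 0/((4*3)) + 12/(((4 + F)/(-5 + F))) = 0/12 + 12*((-5 + F)/(4 + F)) = 0*(1/12) + 12*(-5 + F)/(4 + F) = 0 + 12*(-5 + F)/(4 + F) = 12*(-5 + F)/(4 + F))
G(-14, 5)*(-377 + 382) = (12*(-5 - 14)/(4 - 14))*(-377 + 382) = (12*(-19)/(-10))*5 = (12*(-⅒)*(-19))*5 = (114/5)*5 = 114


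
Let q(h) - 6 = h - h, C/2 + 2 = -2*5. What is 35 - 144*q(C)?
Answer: -829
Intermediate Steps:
C = -24 (C = -4 + 2*(-2*5) = -4 + 2*(-10) = -4 - 20 = -24)
q(h) = 6 (q(h) = 6 + (h - h) = 6 + 0 = 6)
35 - 144*q(C) = 35 - 144*6 = 35 - 864 = -829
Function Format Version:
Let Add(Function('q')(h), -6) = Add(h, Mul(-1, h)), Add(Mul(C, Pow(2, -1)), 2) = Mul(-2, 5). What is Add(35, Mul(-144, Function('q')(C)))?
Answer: -829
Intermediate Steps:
C = -24 (C = Add(-4, Mul(2, Mul(-2, 5))) = Add(-4, Mul(2, -10)) = Add(-4, -20) = -24)
Function('q')(h) = 6 (Function('q')(h) = Add(6, Add(h, Mul(-1, h))) = Add(6, 0) = 6)
Add(35, Mul(-144, Function('q')(C))) = Add(35, Mul(-144, 6)) = Add(35, -864) = -829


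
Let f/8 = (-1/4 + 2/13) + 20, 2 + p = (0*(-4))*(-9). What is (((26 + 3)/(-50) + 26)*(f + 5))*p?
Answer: -542717/65 ≈ -8349.5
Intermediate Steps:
p = -2 (p = -2 + (0*(-4))*(-9) = -2 + 0*(-9) = -2 + 0 = -2)
f = 2070/13 (f = 8*((-1/4 + 2/13) + 20) = 8*((-1*¼ + 2*(1/13)) + 20) = 8*((-¼ + 2/13) + 20) = 8*(-5/52 + 20) = 8*(1035/52) = 2070/13 ≈ 159.23)
(((26 + 3)/(-50) + 26)*(f + 5))*p = (((26 + 3)/(-50) + 26)*(2070/13 + 5))*(-2) = ((29*(-1/50) + 26)*(2135/13))*(-2) = ((-29/50 + 26)*(2135/13))*(-2) = ((1271/50)*(2135/13))*(-2) = (542717/130)*(-2) = -542717/65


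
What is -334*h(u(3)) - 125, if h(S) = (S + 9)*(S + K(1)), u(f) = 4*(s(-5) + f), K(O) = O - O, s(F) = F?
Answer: 2547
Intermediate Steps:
K(O) = 0
u(f) = -20 + 4*f (u(f) = 4*(-5 + f) = -20 + 4*f)
h(S) = S*(9 + S) (h(S) = (S + 9)*(S + 0) = (9 + S)*S = S*(9 + S))
-334*h(u(3)) - 125 = -334*(-20 + 4*3)*(9 + (-20 + 4*3)) - 125 = -334*(-20 + 12)*(9 + (-20 + 12)) - 125 = -(-2672)*(9 - 8) - 125 = -(-2672) - 125 = -334*(-8) - 125 = 2672 - 125 = 2547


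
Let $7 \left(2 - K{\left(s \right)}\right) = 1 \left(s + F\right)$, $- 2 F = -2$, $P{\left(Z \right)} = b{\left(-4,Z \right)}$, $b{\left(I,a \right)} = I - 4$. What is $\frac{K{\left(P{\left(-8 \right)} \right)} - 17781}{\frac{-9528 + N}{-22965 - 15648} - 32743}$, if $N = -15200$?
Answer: $\frac{686461914}{1264280731} \approx 0.54297$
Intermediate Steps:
$b{\left(I,a \right)} = -4 + I$
$P{\left(Z \right)} = -8$ ($P{\left(Z \right)} = -4 - 4 = -8$)
$F = 1$ ($F = \left(- \frac{1}{2}\right) \left(-2\right) = 1$)
$K{\left(s \right)} = \frac{13}{7} - \frac{s}{7}$ ($K{\left(s \right)} = 2 - \frac{1 \left(s + 1\right)}{7} = 2 - \frac{1 \left(1 + s\right)}{7} = 2 - \frac{1 + s}{7} = 2 - \left(\frac{1}{7} + \frac{s}{7}\right) = \frac{13}{7} - \frac{s}{7}$)
$\frac{K{\left(P{\left(-8 \right)} \right)} - 17781}{\frac{-9528 + N}{-22965 - 15648} - 32743} = \frac{\left(\frac{13}{7} - - \frac{8}{7}\right) - 17781}{\frac{-9528 - 15200}{-22965 - 15648} - 32743} = \frac{\left(\frac{13}{7} + \frac{8}{7}\right) - 17781}{- \frac{24728}{-38613} - 32743} = \frac{3 - 17781}{\left(-24728\right) \left(- \frac{1}{38613}\right) - 32743} = - \frac{17778}{\frac{24728}{38613} - 32743} = - \frac{17778}{- \frac{1264280731}{38613}} = \left(-17778\right) \left(- \frac{38613}{1264280731}\right) = \frac{686461914}{1264280731}$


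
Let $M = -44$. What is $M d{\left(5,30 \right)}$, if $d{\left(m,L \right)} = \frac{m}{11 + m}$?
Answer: $- \frac{55}{4} \approx -13.75$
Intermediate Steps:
$M d{\left(5,30 \right)} = - 44 \frac{5}{11 + 5} = - 44 \cdot \frac{5}{16} = - 44 \cdot 5 \cdot \frac{1}{16} = \left(-44\right) \frac{5}{16} = - \frac{55}{4}$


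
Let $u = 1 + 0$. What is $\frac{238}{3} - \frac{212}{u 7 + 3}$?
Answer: $\frac{872}{15} \approx 58.133$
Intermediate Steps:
$u = 1$
$\frac{238}{3} - \frac{212}{u 7 + 3} = \frac{238}{3} - \frac{212}{1 \cdot 7 + 3} = 238 \cdot \frac{1}{3} - \frac{212}{7 + 3} = \frac{238}{3} - \frac{212}{10} = \frac{238}{3} - \frac{106}{5} = \frac{872}{15}$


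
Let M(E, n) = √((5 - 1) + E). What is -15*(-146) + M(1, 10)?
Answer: 2190 + √5 ≈ 2192.2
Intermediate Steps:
M(E, n) = √(4 + E)
-15*(-146) + M(1, 10) = -15*(-146) + √(4 + 1) = 2190 + √5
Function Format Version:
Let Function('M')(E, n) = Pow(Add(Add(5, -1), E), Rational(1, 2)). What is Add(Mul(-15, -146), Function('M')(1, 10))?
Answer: Add(2190, Pow(5, Rational(1, 2))) ≈ 2192.2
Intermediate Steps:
Function('M')(E, n) = Pow(Add(4, E), Rational(1, 2))
Add(Mul(-15, -146), Function('M')(1, 10)) = Add(Mul(-15, -146), Pow(Add(4, 1), Rational(1, 2))) = Add(2190, Pow(5, Rational(1, 2)))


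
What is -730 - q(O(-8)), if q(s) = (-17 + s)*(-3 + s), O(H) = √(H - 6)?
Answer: -767 + 20*I*√14 ≈ -767.0 + 74.833*I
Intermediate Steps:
O(H) = √(-6 + H)
-730 - q(O(-8)) = -730 - (51 + (√(-6 - 8))² - 20*√(-6 - 8)) = -730 - (51 + (√(-14))² - 20*I*√14) = -730 - (51 + (I*√14)² - 20*I*√14) = -730 - (51 - 14 - 20*I*√14) = -730 - (37 - 20*I*√14) = -730 + (-37 + 20*I*√14) = -767 + 20*I*√14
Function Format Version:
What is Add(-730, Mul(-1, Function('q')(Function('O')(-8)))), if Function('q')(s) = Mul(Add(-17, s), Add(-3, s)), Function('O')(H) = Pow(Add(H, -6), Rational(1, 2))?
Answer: Add(-767, Mul(20, I, Pow(14, Rational(1, 2)))) ≈ Add(-767.00, Mul(74.833, I))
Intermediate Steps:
Function('O')(H) = Pow(Add(-6, H), Rational(1, 2))
Add(-730, Mul(-1, Function('q')(Function('O')(-8)))) = Add(-730, Mul(-1, Add(51, Pow(Pow(Add(-6, -8), Rational(1, 2)), 2), Mul(-20, Pow(Add(-6, -8), Rational(1, 2)))))) = Add(-730, Mul(-1, Add(51, Pow(Pow(-14, Rational(1, 2)), 2), Mul(-20, Pow(-14, Rational(1, 2)))))) = Add(-730, Mul(-1, Add(51, Pow(Mul(I, Pow(14, Rational(1, 2))), 2), Mul(-20, Mul(I, Pow(14, Rational(1, 2))))))) = Add(-730, Mul(-1, Add(51, -14, Mul(-20, I, Pow(14, Rational(1, 2)))))) = Add(-730, Mul(-1, Add(37, Mul(-20, I, Pow(14, Rational(1, 2)))))) = Add(-730, Add(-37, Mul(20, I, Pow(14, Rational(1, 2))))) = Add(-767, Mul(20, I, Pow(14, Rational(1, 2))))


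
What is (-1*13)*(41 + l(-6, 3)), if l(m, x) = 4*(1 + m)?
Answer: -273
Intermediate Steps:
l(m, x) = 4 + 4*m
(-1*13)*(41 + l(-6, 3)) = (-1*13)*(41 + (4 + 4*(-6))) = -13*(41 + (4 - 24)) = -13*(41 - 20) = -13*21 = -273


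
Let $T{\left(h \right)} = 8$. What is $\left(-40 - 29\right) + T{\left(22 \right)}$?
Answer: $-61$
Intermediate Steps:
$\left(-40 - 29\right) + T{\left(22 \right)} = \left(-40 - 29\right) + 8 = -69 + 8 = -61$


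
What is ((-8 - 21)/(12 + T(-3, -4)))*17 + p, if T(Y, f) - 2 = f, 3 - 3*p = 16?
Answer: -1609/30 ≈ -53.633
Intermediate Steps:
p = -13/3 (p = 1 - ⅓*16 = 1 - 16/3 = -13/3 ≈ -4.3333)
T(Y, f) = 2 + f
((-8 - 21)/(12 + T(-3, -4)))*17 + p = ((-8 - 21)/(12 + (2 - 4)))*17 - 13/3 = -29/(12 - 2)*17 - 13/3 = -29/10*17 - 13/3 = -493/10 - 13/3 = -1609/30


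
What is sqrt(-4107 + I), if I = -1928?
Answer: I*sqrt(6035) ≈ 77.685*I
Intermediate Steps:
sqrt(-4107 + I) = sqrt(-4107 - 1928) = sqrt(-6035) = I*sqrt(6035)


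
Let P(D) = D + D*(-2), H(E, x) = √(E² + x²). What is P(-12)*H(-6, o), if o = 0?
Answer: 72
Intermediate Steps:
P(D) = -D (P(D) = D - 2*D = -D)
P(-12)*H(-6, o) = (-1*(-12))*√((-6)² + 0²) = 12*√(36 + 0) = 12*√36 = 12*6 = 72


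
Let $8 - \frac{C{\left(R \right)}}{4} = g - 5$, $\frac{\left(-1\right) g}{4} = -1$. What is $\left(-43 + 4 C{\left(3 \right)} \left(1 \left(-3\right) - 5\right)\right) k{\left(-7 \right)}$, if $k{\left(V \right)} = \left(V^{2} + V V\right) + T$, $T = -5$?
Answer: $-111135$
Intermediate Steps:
$g = 4$ ($g = \left(-4\right) \left(-1\right) = 4$)
$k{\left(V \right)} = -5 + 2 V^{2}$ ($k{\left(V \right)} = \left(V^{2} + V V\right) - 5 = \left(V^{2} + V^{2}\right) - 5 = 2 V^{2} - 5 = -5 + 2 V^{2}$)
$C{\left(R \right)} = 36$ ($C{\left(R \right)} = 32 - 4 \left(4 - 5\right) = 32 - -4 = 32 + 4 = 36$)
$\left(-43 + 4 C{\left(3 \right)} \left(1 \left(-3\right) - 5\right)\right) k{\left(-7 \right)} = \left(-43 + 4 \cdot 36 \left(1 \left(-3\right) - 5\right)\right) \left(-5 + 2 \left(-7\right)^{2}\right) = \left(-43 + 144 \left(-3 - 5\right)\right) \left(-5 + 2 \cdot 49\right) = \left(-43 + 144 \left(-8\right)\right) \left(-5 + 98\right) = \left(-43 - 1152\right) 93 = \left(-1195\right) 93 = -111135$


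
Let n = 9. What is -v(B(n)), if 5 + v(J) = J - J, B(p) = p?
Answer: 5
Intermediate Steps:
v(J) = -5 (v(J) = -5 + (J - J) = -5 + 0 = -5)
-v(B(n)) = -1*(-5) = 5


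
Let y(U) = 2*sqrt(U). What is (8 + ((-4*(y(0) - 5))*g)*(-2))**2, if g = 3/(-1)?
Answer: 16384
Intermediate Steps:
g = -3 (g = 3*(-1) = -3)
(8 + ((-4*(y(0) - 5))*g)*(-2))**2 = (8 + (-4*(2*sqrt(0) - 5)*(-3))*(-2))**2 = (8 + (-4*(2*0 - 5)*(-3))*(-2))**2 = (8 + (-4*(0 - 5)*(-3))*(-2))**2 = (8 + (-4*(-5)*(-3))*(-2))**2 = (8 + (20*(-3))*(-2))**2 = (8 - 60*(-2))**2 = (8 + 120)**2 = 128**2 = 16384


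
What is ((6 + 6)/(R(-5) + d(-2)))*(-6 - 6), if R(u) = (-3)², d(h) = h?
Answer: -144/7 ≈ -20.571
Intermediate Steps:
R(u) = 9
((6 + 6)/(R(-5) + d(-2)))*(-6 - 6) = ((6 + 6)/(9 - 2))*(-6 - 6) = (12/7)*(-12) = -144/7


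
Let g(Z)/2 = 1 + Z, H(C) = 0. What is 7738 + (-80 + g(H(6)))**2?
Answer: 13822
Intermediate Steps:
g(Z) = 2 + 2*Z (g(Z) = 2*(1 + Z) = 2 + 2*Z)
7738 + (-80 + g(H(6)))**2 = 7738 + (-80 + (2 + 2*0))**2 = 7738 + (-80 + (2 + 0))**2 = 7738 + (-80 + 2)**2 = 7738 + (-78)**2 = 7738 + 6084 = 13822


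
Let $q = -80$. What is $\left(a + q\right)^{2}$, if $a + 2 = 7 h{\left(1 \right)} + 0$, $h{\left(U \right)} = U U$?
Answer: $5625$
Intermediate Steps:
$h{\left(U \right)} = U^{2}$
$a = 5$ ($a = -2 + \left(7 \cdot 1^{2} + 0\right) = -2 + \left(7 \cdot 1 + 0\right) = -2 + \left(7 + 0\right) = -2 + 7 = 5$)
$\left(a + q\right)^{2} = \left(5 - 80\right)^{2} = \left(-75\right)^{2} = 5625$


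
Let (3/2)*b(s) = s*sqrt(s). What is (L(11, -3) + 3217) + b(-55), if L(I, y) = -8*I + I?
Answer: 3140 - 110*I*sqrt(55)/3 ≈ 3140.0 - 271.93*I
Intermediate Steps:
L(I, y) = -7*I
b(s) = 2*s**(3/2)/3 (b(s) = 2*(s*sqrt(s))/3 = 2*s**(3/2)/3)
(L(11, -3) + 3217) + b(-55) = (-7*11 + 3217) + 2*(-55)**(3/2)/3 = (-77 + 3217) + 2*(-55*I*sqrt(55))/3 = 3140 - 110*I*sqrt(55)/3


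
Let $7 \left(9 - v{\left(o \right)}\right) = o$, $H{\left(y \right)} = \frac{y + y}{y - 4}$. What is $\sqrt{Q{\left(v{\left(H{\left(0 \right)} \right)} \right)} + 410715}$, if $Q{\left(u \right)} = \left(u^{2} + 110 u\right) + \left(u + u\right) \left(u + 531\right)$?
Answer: $3 \sqrt{46834} \approx 649.24$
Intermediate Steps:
$H{\left(y \right)} = \frac{2 y}{-4 + y}$
$v{\left(o \right)} = 9 - \frac{o}{7}$
$Q{\left(u \right)} = u^{2} + 110 u + 2 u \left(531 + u\right)$ ($Q{\left(u \right)} = \left(u^{2} + 110 u\right) + 2 u \left(531 + u\right) = u^{2} + 110 u + 2 u \left(531 + u\right)$)
$\sqrt{Q{\left(v{\left(H{\left(0 \right)} \right)} \right)} + 410715} = \sqrt{\left(9 - \frac{2 \cdot 0 \frac{1}{-4 + 0}}{7}\right) \left(1172 + 3 \left(9 - \frac{2 \cdot 0 \frac{1}{-4 + 0}}{7}\right)\right) + 410715} = \sqrt{\left(9 - \frac{2 \cdot 0 \frac{1}{-4}}{7}\right) \left(1172 + 3 \left(9 - \frac{2 \cdot 0 \frac{1}{-4}}{7}\right)\right) + 410715} = \sqrt{\left(9 - \frac{2 \cdot 0 \left(- \frac{1}{4}\right)}{7}\right) \left(1172 + 3 \left(9 - \frac{2 \cdot 0 \left(- \frac{1}{4}\right)}{7}\right)\right) + 410715} = \sqrt{\left(9 - 0\right) \left(1172 + 3 \left(9 - 0\right)\right) + 410715} = \sqrt{\left(9 + 0\right) \left(1172 + 3 \left(9 + 0\right)\right) + 410715} = \sqrt{9 \left(1172 + 3 \cdot 9\right) + 410715} = \sqrt{9 \left(1172 + 27\right) + 410715} = \sqrt{9 \cdot 1199 + 410715} = \sqrt{10791 + 410715} = \sqrt{421506} = 3 \sqrt{46834}$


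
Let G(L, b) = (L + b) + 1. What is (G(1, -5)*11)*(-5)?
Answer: 165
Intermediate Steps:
G(L, b) = 1 + L + b
(G(1, -5)*11)*(-5) = ((1 + 1 - 5)*11)*(-5) = -3*11*(-5) = -33*(-5) = 165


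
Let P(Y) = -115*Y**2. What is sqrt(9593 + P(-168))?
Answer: I*sqrt(3236167) ≈ 1798.9*I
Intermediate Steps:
sqrt(9593 + P(-168)) = sqrt(9593 - 115*(-168)**2) = sqrt(9593 - 115*28224) = sqrt(9593 - 3245760) = sqrt(-3236167) = I*sqrt(3236167)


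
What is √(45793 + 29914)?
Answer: √75707 ≈ 275.15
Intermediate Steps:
√(45793 + 29914) = √75707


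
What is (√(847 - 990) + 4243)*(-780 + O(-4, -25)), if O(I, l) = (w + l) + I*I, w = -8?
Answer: -3381671 - 797*I*√143 ≈ -3.3817e+6 - 9530.7*I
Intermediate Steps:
O(I, l) = -8 + l + I² (O(I, l) = (-8 + l) + I*I = (-8 + l) + I² = -8 + l + I²)
(√(847 - 990) + 4243)*(-780 + O(-4, -25)) = (√(847 - 990) + 4243)*(-780 + (-8 - 25 + (-4)²)) = (√(-143) + 4243)*(-780 + (-8 - 25 + 16)) = (I*√143 + 4243)*(-780 - 17) = (4243 + I*√143)*(-797) = -3381671 - 797*I*√143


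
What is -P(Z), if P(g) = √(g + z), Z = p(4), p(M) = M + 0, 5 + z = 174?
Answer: -√173 ≈ -13.153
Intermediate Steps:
z = 169 (z = -5 + 174 = 169)
p(M) = M
Z = 4
P(g) = √(169 + g) (P(g) = √(g + 169) = √(169 + g))
-P(Z) = -√(169 + 4) = -√173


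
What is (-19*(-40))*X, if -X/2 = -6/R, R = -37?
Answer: -9120/37 ≈ -246.49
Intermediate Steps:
X = -12/37 (X = -(-12)/(-37) = -(-12)*(-1)/37 = -2*6/37 = -12/37 ≈ -0.32432)
(-19*(-40))*X = -19*(-40)*(-12/37) = 760*(-12/37) = -9120/37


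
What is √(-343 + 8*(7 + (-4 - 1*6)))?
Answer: I*√367 ≈ 19.157*I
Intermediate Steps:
√(-343 + 8*(7 + (-4 - 1*6))) = √(-343 + 8*(7 + (-4 - 6))) = √(-343 + 8*(7 - 10)) = √(-343 + 8*(-3)) = √(-343 - 24) = √(-367) = I*√367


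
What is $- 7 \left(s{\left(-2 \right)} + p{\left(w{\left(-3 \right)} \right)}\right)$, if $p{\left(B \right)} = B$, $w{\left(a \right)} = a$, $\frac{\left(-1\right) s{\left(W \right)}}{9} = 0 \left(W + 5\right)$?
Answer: $21$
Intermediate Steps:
$s{\left(W \right)} = 0$ ($s{\left(W \right)} = - 9 \cdot 0 \left(W + 5\right) = - 9 \cdot 0 \left(5 + W\right) = \left(-9\right) 0 = 0$)
$- 7 \left(s{\left(-2 \right)} + p{\left(w{\left(-3 \right)} \right)}\right) = - 7 \left(0 - 3\right) = \left(-7\right) \left(-3\right) = 21$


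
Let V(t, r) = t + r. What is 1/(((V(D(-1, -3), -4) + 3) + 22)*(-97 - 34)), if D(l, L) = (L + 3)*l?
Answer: -1/2751 ≈ -0.00036350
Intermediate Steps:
D(l, L) = l*(3 + L) (D(l, L) = (3 + L)*l = l*(3 + L))
V(t, r) = r + t
1/(((V(D(-1, -3), -4) + 3) + 22)*(-97 - 34)) = 1/((((-4 - (3 - 3)) + 3) + 22)*(-97 - 34)) = 1/((((-4 - 1*0) + 3) + 22)*(-131)) = 1/((((-4 + 0) + 3) + 22)*(-131)) = 1/(((-4 + 3) + 22)*(-131)) = 1/((-1 + 22)*(-131)) = 1/(21*(-131)) = 1/(-2751) = -1/2751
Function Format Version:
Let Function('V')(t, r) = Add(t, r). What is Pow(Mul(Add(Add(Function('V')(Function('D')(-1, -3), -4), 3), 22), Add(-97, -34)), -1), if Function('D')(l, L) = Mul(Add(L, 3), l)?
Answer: Rational(-1, 2751) ≈ -0.00036350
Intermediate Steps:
Function('D')(l, L) = Mul(l, Add(3, L)) (Function('D')(l, L) = Mul(Add(3, L), l) = Mul(l, Add(3, L)))
Function('V')(t, r) = Add(r, t)
Pow(Mul(Add(Add(Function('V')(Function('D')(-1, -3), -4), 3), 22), Add(-97, -34)), -1) = Pow(Mul(Add(Add(Add(-4, Mul(-1, Add(3, -3))), 3), 22), Add(-97, -34)), -1) = Pow(Mul(Add(Add(Add(-4, Mul(-1, 0)), 3), 22), -131), -1) = Pow(Mul(Add(Add(Add(-4, 0), 3), 22), -131), -1) = Pow(Mul(Add(Add(-4, 3), 22), -131), -1) = Pow(Mul(Add(-1, 22), -131), -1) = Pow(Mul(21, -131), -1) = Pow(-2751, -1) = Rational(-1, 2751)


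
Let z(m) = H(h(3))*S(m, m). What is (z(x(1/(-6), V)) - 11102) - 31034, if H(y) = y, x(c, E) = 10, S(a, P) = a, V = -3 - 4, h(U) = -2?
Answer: -42156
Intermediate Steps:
V = -7
z(m) = -2*m
(z(x(1/(-6), V)) - 11102) - 31034 = (-2*10 - 11102) - 31034 = (-20 - 11102) - 31034 = -11122 - 31034 = -42156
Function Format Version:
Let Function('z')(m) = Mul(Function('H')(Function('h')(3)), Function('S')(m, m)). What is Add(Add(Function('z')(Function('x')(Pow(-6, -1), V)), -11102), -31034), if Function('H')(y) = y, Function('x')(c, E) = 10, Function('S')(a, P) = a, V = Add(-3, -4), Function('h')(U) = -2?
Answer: -42156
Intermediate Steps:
V = -7
Function('z')(m) = Mul(-2, m)
Add(Add(Function('z')(Function('x')(Pow(-6, -1), V)), -11102), -31034) = Add(Add(Mul(-2, 10), -11102), -31034) = Add(Add(-20, -11102), -31034) = Add(-11122, -31034) = -42156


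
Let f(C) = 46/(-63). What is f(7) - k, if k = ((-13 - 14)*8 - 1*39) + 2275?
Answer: -127306/63 ≈ -2020.7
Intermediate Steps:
f(C) = -46/63 (f(C) = 46*(-1/63) = -46/63)
k = 2020 (k = (-27*8 - 39) + 2275 = (-216 - 39) + 2275 = -255 + 2275 = 2020)
f(7) - k = -46/63 - 1*2020 = -46/63 - 2020 = -127306/63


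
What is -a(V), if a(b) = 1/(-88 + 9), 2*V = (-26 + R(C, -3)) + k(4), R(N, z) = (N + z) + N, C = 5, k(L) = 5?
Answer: 1/79 ≈ 0.012658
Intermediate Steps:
R(N, z) = z + 2*N
V = -7 (V = ((-26 + (-3 + 2*5)) + 5)/2 = ((-26 + (-3 + 10)) + 5)/2 = ((-26 + 7) + 5)/2 = (-19 + 5)/2 = (1/2)*(-14) = -7)
a(b) = -1/79 (a(b) = 1/(-79) = -1/79)
-a(V) = -1*(-1/79) = 1/79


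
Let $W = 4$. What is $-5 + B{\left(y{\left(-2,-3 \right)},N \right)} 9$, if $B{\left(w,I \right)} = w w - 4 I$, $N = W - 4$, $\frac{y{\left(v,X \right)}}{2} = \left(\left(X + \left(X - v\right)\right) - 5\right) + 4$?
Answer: $895$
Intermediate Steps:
$y{\left(v,X \right)} = -2 - 2 v + 4 X$ ($y{\left(v,X \right)} = 2 \left(\left(\left(X + \left(X - v\right)\right) - 5\right) + 4\right) = 2 \left(\left(\left(- v + 2 X\right) - 5\right) + 4\right) = 2 \left(\left(-5 - v + 2 X\right) + 4\right) = 2 \left(-1 - v + 2 X\right) = -2 - 2 v + 4 X$)
$N = 0$ ($N = 4 - 4 = 0$)
$B{\left(w,I \right)} = w^{2} - 4 I$
$-5 + B{\left(y{\left(-2,-3 \right)},N \right)} 9 = -5 + \left(\left(-2 - -4 + 4 \left(-3\right)\right)^{2} - 0\right) 9 = -5 + \left(\left(-2 + 4 - 12\right)^{2} + 0\right) 9 = -5 + \left(\left(-10\right)^{2} + 0\right) 9 = -5 + \left(100 + 0\right) 9 = -5 + 100 \cdot 9 = -5 + 900 = 895$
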